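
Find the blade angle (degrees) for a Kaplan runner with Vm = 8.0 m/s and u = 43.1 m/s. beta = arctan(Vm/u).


beta = arctan(8.0 / 43.1) = 10.5153 degrees


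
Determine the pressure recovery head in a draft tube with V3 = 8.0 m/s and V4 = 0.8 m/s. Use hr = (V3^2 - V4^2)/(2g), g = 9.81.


hr = (8.0^2 - 0.8^2) / (2*9.81) = 3.2294 m


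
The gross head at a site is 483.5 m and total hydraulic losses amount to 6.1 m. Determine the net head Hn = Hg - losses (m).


Hn = 483.5 - 6.1 = 477.4000 m


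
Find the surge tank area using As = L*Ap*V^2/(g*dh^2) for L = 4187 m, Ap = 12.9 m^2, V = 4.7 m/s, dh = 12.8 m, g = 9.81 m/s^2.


As = 4187 * 12.9 * 4.7^2 / (9.81 * 12.8^2) = 742.3342 m^2


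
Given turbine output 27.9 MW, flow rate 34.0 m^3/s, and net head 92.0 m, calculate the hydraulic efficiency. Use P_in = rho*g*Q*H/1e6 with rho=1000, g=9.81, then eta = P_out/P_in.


P_in = 1000 * 9.81 * 34.0 * 92.0 / 1e6 = 30.6857 MW
eta = 27.9 / 30.6857 = 0.9092


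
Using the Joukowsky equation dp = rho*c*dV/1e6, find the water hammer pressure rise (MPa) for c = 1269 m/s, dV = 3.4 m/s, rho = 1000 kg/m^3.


dp = 1000 * 1269 * 3.4 / 1e6 = 4.3146 MPa


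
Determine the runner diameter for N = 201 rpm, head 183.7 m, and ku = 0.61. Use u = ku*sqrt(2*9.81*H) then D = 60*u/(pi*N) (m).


u = 0.61 * sqrt(2*9.81*183.7) = 36.6213 m/s
D = 60 * 36.6213 / (pi * 201) = 3.4797 m


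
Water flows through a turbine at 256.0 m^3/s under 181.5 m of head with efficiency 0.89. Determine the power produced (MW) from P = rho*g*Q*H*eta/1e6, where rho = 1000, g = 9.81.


P = 1000 * 9.81 * 256.0 * 181.5 * 0.89 / 1e6 = 405.6725 MW


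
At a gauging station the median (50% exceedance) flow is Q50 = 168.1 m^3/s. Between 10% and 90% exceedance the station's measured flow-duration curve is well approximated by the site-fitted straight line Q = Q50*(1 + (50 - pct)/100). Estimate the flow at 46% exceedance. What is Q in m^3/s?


Q = 168.1 * (1 + (50 - 46)/100) = 174.8240 m^3/s


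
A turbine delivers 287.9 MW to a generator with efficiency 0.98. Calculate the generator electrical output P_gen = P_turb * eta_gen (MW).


P_gen = 287.9 * 0.98 = 282.1420 MW


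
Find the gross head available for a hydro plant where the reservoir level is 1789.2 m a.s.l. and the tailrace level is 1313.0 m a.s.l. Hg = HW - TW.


Hg = 1789.2 - 1313.0 = 476.2000 m


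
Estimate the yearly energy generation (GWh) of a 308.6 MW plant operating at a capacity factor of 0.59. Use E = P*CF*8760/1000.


E = 308.6 * 0.59 * 8760 / 1000 = 1594.9682 GWh


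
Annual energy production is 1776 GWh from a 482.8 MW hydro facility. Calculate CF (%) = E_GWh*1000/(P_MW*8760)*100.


CF = 1776 * 1000 / (482.8 * 8760) * 100 = 41.9925 %


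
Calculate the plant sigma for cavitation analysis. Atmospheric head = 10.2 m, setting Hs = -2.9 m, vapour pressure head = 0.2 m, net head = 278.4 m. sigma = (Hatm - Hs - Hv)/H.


sigma = (10.2 - (-2.9) - 0.2) / 278.4 = 0.0463


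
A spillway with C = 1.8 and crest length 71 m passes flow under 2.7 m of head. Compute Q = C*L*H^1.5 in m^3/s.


Q = 1.8 * 71 * 2.7^1.5 = 566.9914 m^3/s


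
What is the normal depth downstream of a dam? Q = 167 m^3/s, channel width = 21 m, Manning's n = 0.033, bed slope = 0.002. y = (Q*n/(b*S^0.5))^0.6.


y = (167 * 0.033 / (21 * 0.002^0.5))^0.6 = 2.8913 m


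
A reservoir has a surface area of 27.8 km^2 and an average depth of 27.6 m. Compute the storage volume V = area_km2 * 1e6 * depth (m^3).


V = 27.8 * 1e6 * 27.6 = 7.6728e+08 m^3


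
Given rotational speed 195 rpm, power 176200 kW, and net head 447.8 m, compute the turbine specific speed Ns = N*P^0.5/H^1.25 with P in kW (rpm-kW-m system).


Ns = 195 * 176200^0.5 / 447.8^1.25 = 39.7358


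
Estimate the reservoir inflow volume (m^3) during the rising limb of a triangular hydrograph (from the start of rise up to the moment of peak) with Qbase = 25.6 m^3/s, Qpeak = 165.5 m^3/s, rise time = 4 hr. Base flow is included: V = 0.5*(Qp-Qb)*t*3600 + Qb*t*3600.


V = 0.5*(165.5 - 25.6)*4*3600 + 25.6*4*3600 = 1.3759e+06 m^3


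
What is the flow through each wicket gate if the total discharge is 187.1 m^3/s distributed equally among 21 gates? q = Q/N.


q = 187.1 / 21 = 8.9095 m^3/s


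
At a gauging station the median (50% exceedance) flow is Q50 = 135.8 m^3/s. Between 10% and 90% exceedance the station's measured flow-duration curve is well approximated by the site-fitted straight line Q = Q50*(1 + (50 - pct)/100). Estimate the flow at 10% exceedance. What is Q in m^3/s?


Q = 135.8 * (1 + (50 - 10)/100) = 190.1200 m^3/s


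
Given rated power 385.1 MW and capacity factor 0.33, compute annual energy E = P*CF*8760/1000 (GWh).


E = 385.1 * 0.33 * 8760 / 1000 = 1113.2471 GWh


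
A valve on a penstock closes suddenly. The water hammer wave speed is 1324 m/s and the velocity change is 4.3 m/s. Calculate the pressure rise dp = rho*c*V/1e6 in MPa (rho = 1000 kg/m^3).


dp = 1000 * 1324 * 4.3 / 1e6 = 5.6932 MPa


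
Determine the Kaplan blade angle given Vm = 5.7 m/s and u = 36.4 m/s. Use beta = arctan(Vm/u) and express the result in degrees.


beta = arctan(5.7 / 36.4) = 8.8999 degrees


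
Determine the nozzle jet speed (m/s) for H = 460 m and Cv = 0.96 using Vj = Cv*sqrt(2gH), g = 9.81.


Vj = 0.96 * sqrt(2*9.81*460) = 91.2010 m/s


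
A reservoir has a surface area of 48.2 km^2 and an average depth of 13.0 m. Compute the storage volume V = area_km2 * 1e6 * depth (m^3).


V = 48.2 * 1e6 * 13.0 = 6.2660e+08 m^3


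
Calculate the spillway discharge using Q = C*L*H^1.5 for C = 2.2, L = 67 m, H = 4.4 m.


Q = 2.2 * 67 * 4.4^1.5 = 1360.4309 m^3/s


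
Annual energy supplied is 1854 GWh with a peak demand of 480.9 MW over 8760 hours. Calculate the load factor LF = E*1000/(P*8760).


LF = 1854 * 1000 / (480.9 * 8760) = 0.4401


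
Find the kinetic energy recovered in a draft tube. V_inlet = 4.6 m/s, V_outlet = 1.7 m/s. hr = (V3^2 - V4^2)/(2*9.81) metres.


hr = (4.6^2 - 1.7^2) / (2*9.81) = 0.9312 m


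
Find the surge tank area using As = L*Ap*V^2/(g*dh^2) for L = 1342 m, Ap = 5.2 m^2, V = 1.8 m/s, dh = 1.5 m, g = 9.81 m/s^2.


As = 1342 * 5.2 * 1.8^2 / (9.81 * 1.5^2) = 1024.3523 m^2


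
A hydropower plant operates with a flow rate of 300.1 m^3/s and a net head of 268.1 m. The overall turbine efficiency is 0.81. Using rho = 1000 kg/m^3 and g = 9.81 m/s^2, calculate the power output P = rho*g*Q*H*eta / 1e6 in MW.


P = 1000 * 9.81 * 300.1 * 268.1 * 0.81 / 1e6 = 639.3179 MW


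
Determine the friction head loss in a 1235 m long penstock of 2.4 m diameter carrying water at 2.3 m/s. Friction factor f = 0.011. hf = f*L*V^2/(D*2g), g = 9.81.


hf = 0.011 * 1235 * 2.3^2 / (2.4 * 2 * 9.81) = 1.5262 m


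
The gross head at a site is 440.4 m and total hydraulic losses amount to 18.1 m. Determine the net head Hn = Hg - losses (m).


Hn = 440.4 - 18.1 = 422.3000 m


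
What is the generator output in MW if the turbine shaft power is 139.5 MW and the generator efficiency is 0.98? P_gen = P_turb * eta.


P_gen = 139.5 * 0.98 = 136.7100 MW


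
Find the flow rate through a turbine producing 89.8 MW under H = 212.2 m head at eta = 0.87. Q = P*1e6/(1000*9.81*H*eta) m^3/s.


Q = 89.8 * 1e6 / (1000 * 9.81 * 212.2 * 0.87) = 49.5841 m^3/s


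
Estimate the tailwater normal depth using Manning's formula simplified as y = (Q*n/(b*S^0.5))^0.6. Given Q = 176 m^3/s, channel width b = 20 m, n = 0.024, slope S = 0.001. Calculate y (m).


y = (176 * 0.024 / (20 * 0.001^0.5))^0.6 = 3.1248 m


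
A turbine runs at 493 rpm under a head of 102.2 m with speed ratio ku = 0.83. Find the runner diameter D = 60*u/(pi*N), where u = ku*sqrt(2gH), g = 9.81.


u = 0.83 * sqrt(2*9.81*102.2) = 37.1666 m/s
D = 60 * 37.1666 / (pi * 493) = 1.4398 m


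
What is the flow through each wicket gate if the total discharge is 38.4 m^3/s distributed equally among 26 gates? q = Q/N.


q = 38.4 / 26 = 1.4769 m^3/s


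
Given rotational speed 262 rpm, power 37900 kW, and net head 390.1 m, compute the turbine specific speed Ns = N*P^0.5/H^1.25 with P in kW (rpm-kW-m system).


Ns = 262 * 37900^0.5 / 390.1^1.25 = 29.4206


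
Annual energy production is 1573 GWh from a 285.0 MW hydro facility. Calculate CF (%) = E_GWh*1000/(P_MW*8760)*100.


CF = 1573 * 1000 / (285.0 * 8760) * 100 = 63.0057 %


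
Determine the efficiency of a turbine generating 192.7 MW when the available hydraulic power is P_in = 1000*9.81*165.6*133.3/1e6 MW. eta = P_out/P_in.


P_in = 1000 * 9.81 * 165.6 * 133.3 / 1e6 = 216.5506 MW
eta = 192.7 / 216.5506 = 0.8899


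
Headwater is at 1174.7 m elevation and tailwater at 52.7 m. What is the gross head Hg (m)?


Hg = 1174.7 - 52.7 = 1122.0000 m


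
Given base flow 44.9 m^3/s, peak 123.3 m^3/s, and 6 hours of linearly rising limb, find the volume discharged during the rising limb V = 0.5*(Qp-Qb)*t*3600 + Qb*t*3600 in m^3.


V = 0.5*(123.3 - 44.9)*6*3600 + 44.9*6*3600 = 1.8166e+06 m^3


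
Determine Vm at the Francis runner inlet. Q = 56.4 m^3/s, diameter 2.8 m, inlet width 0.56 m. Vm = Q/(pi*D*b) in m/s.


Vm = 56.4 / (pi * 2.8 * 0.56) = 11.4494 m/s


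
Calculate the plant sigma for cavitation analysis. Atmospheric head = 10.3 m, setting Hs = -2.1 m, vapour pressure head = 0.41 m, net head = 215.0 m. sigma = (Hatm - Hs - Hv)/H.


sigma = (10.3 - (-2.1) - 0.41) / 215.0 = 0.0558


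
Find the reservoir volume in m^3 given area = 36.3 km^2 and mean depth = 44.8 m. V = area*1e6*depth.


V = 36.3 * 1e6 * 44.8 = 1.6262e+09 m^3


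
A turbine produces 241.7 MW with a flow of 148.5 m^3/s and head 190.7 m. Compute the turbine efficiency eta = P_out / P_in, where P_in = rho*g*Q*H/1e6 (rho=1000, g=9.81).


P_in = 1000 * 9.81 * 148.5 * 190.7 / 1e6 = 277.8089 MW
eta = 241.7 / 277.8089 = 0.8700


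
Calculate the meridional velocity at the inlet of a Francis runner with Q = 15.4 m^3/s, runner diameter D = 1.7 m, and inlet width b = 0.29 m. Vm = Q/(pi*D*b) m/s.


Vm = 15.4 / (pi * 1.7 * 0.29) = 9.9431 m/s


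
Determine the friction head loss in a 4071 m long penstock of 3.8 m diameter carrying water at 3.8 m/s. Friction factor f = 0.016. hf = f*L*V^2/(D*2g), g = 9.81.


hf = 0.016 * 4071 * 3.8^2 / (3.8 * 2 * 9.81) = 12.6155 m


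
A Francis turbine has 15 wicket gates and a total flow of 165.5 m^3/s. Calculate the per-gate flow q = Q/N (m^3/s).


q = 165.5 / 15 = 11.0333 m^3/s


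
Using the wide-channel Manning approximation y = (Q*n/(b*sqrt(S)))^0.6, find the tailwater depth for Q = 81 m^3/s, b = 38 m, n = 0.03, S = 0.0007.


y = (81 * 0.03 / (38 * 0.0007^0.5))^0.6 = 1.6981 m


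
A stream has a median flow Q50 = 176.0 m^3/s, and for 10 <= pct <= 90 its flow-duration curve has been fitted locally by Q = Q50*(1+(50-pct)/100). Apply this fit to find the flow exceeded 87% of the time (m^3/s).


Q = 176.0 * (1 + (50 - 87)/100) = 110.8800 m^3/s


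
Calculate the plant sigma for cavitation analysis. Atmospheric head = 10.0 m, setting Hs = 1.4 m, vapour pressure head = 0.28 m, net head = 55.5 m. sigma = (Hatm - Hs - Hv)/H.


sigma = (10.0 - 1.4 - 0.28) / 55.5 = 0.1499


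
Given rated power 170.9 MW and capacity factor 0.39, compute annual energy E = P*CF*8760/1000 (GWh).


E = 170.9 * 0.39 * 8760 / 1000 = 583.8628 GWh


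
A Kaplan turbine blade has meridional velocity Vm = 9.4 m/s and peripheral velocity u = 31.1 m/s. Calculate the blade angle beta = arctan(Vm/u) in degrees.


beta = arctan(9.4 / 31.1) = 16.8175 degrees


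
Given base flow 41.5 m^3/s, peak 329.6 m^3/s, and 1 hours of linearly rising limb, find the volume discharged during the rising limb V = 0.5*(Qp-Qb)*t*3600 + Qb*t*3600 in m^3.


V = 0.5*(329.6 - 41.5)*1*3600 + 41.5*1*3600 = 667980.0000 m^3


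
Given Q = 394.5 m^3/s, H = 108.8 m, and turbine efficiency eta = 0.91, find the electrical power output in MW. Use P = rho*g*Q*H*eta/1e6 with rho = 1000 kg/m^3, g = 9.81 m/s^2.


P = 1000 * 9.81 * 394.5 * 108.8 * 0.91 / 1e6 = 383.1654 MW


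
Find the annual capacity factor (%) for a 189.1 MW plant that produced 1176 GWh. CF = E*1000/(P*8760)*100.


CF = 1176 * 1000 / (189.1 * 8760) * 100 = 70.9924 %


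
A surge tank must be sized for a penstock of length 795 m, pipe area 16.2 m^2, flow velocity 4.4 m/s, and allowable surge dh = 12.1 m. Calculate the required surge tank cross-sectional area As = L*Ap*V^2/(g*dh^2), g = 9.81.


As = 795 * 16.2 * 4.4^2 / (9.81 * 12.1^2) = 173.5992 m^2


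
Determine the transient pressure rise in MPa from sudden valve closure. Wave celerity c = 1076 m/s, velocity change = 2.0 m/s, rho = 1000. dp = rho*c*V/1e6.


dp = 1000 * 1076 * 2.0 / 1e6 = 2.1520 MPa


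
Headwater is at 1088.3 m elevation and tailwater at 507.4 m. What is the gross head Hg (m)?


Hg = 1088.3 - 507.4 = 580.9000 m


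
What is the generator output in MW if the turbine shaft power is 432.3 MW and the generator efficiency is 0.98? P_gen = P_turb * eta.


P_gen = 432.3 * 0.98 = 423.6540 MW


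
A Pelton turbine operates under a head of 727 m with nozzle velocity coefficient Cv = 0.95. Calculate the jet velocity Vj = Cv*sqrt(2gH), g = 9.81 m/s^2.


Vj = 0.95 * sqrt(2*9.81*727) = 113.4594 m/s


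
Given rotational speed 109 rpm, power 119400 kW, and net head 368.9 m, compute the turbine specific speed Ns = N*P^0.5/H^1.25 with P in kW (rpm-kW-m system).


Ns = 109 * 119400^0.5 / 368.9^1.25 = 23.2966


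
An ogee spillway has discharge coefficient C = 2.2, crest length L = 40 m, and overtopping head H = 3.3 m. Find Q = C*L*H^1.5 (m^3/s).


Q = 2.2 * 40 * 3.3^1.5 = 527.5378 m^3/s


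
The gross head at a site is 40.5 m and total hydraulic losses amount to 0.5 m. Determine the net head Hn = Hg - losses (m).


Hn = 40.5 - 0.5 = 40.0000 m


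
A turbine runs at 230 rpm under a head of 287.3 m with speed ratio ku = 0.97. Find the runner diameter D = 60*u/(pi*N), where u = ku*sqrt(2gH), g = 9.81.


u = 0.97 * sqrt(2*9.81*287.3) = 72.8264 m/s
D = 60 * 72.8264 / (pi * 230) = 6.0473 m


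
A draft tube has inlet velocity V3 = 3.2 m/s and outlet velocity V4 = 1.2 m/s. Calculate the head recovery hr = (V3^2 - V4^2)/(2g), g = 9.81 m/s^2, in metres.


hr = (3.2^2 - 1.2^2) / (2*9.81) = 0.4485 m


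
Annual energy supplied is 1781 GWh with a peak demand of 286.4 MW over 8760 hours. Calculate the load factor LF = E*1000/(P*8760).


LF = 1781 * 1000 / (286.4 * 8760) = 0.7099


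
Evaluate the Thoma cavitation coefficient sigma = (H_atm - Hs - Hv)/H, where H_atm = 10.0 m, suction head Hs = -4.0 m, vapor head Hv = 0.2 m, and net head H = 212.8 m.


sigma = (10.0 - (-4.0) - 0.2) / 212.8 = 0.0648


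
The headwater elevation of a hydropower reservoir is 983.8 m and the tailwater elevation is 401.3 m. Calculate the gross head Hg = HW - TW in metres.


Hg = 983.8 - 401.3 = 582.5000 m


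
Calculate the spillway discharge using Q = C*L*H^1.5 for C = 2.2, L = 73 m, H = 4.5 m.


Q = 2.2 * 73 * 4.5^1.5 = 1533.0782 m^3/s


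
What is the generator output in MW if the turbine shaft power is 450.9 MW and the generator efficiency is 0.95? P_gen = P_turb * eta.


P_gen = 450.9 * 0.95 = 428.3550 MW


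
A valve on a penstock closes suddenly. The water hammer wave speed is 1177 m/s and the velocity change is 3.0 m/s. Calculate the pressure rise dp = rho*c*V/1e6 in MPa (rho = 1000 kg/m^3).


dp = 1000 * 1177 * 3.0 / 1e6 = 3.5310 MPa


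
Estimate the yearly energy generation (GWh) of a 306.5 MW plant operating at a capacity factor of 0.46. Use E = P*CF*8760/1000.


E = 306.5 * 0.46 * 8760 / 1000 = 1235.0724 GWh


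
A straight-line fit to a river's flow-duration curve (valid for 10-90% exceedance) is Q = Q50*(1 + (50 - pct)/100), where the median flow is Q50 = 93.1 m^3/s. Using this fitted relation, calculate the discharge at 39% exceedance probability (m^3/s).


Q = 93.1 * (1 + (50 - 39)/100) = 103.3410 m^3/s


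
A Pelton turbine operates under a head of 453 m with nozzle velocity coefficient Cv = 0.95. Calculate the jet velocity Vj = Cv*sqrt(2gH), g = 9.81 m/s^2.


Vj = 0.95 * sqrt(2*9.81*453) = 89.5617 m/s


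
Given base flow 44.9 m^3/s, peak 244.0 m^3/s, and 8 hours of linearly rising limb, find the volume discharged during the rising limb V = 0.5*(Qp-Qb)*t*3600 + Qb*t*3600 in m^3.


V = 0.5*(244.0 - 44.9)*8*3600 + 44.9*8*3600 = 4.1602e+06 m^3


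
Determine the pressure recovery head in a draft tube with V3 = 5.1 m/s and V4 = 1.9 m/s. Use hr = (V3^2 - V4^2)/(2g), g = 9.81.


hr = (5.1^2 - 1.9^2) / (2*9.81) = 1.1417 m


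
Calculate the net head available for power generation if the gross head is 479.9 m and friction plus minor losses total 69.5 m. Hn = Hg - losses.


Hn = 479.9 - 69.5 = 410.4000 m


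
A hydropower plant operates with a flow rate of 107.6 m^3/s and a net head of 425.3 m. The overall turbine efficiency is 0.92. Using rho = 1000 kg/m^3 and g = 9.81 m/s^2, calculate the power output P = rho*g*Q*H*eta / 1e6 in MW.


P = 1000 * 9.81 * 107.6 * 425.3 * 0.92 / 1e6 = 413.0137 MW


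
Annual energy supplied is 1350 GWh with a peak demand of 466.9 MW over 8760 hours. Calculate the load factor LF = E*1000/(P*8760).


LF = 1350 * 1000 / (466.9 * 8760) = 0.3301


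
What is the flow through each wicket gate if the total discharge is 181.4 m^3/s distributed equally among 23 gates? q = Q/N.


q = 181.4 / 23 = 7.8870 m^3/s


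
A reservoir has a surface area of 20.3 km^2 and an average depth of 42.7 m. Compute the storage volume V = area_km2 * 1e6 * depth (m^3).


V = 20.3 * 1e6 * 42.7 = 8.6681e+08 m^3


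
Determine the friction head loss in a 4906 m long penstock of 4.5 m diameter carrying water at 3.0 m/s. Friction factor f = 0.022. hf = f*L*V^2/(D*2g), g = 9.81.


hf = 0.022 * 4906 * 3.0^2 / (4.5 * 2 * 9.81) = 11.0022 m


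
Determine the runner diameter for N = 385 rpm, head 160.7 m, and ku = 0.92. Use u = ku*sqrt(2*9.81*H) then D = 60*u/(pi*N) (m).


u = 0.92 * sqrt(2*9.81*160.7) = 51.6589 m/s
D = 60 * 51.6589 / (pi * 385) = 2.5626 m


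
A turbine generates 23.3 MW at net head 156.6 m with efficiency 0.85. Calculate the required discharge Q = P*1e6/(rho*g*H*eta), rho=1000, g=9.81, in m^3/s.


Q = 23.3 * 1e6 / (1000 * 9.81 * 156.6 * 0.85) = 17.8433 m^3/s


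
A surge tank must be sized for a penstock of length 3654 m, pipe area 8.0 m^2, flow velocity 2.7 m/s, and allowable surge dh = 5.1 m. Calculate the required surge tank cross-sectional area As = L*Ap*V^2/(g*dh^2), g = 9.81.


As = 3654 * 8.0 * 2.7^2 / (9.81 * 5.1^2) = 835.1735 m^2


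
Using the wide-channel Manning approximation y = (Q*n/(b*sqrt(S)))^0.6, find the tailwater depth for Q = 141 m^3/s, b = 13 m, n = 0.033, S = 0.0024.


y = (141 * 0.033 / (13 * 0.0024^0.5))^0.6 = 3.2977 m


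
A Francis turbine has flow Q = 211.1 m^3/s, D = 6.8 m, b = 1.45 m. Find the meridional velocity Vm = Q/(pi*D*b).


Vm = 211.1 / (pi * 6.8 * 1.45) = 6.8149 m/s


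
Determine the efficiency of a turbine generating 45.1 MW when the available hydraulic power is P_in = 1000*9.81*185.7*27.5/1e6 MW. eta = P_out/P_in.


P_in = 1000 * 9.81 * 185.7 * 27.5 / 1e6 = 50.0972 MW
eta = 45.1 / 50.0972 = 0.9002


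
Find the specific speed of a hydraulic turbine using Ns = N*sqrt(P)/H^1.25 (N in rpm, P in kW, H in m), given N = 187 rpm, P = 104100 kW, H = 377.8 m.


Ns = 187 * 104100^0.5 / 377.8^1.25 = 36.2234


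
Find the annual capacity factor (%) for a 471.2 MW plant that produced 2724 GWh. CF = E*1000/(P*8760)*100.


CF = 2724 * 1000 / (471.2 * 8760) * 100 = 65.9930 %


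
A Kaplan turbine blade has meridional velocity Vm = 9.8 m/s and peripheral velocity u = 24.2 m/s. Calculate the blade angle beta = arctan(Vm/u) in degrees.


beta = arctan(9.8 / 24.2) = 22.0459 degrees


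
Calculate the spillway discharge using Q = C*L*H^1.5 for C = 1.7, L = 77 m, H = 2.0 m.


Q = 1.7 * 77 * 2.0^1.5 = 370.2411 m^3/s


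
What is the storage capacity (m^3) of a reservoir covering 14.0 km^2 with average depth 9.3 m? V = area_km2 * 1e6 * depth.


V = 14.0 * 1e6 * 9.3 = 1.3020e+08 m^3


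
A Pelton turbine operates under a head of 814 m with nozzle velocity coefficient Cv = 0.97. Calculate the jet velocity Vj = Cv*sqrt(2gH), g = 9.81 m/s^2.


Vj = 0.97 * sqrt(2*9.81*814) = 122.5839 m/s


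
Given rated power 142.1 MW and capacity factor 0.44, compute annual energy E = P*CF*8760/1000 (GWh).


E = 142.1 * 0.44 * 8760 / 1000 = 547.7102 GWh


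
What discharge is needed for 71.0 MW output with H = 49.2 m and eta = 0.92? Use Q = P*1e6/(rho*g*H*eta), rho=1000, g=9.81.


Q = 71.0 * 1e6 / (1000 * 9.81 * 49.2 * 0.92) = 159.8956 m^3/s


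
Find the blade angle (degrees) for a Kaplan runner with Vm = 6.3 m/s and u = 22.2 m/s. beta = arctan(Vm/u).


beta = arctan(6.3 / 22.2) = 15.8431 degrees


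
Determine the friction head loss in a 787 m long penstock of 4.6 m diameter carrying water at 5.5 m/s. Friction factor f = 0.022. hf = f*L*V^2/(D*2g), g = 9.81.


hf = 0.022 * 787 * 5.5^2 / (4.6 * 2 * 9.81) = 5.8032 m


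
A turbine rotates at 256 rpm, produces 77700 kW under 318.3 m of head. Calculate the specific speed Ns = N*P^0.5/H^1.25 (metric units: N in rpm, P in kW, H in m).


Ns = 256 * 77700^0.5 / 318.3^1.25 = 53.0768


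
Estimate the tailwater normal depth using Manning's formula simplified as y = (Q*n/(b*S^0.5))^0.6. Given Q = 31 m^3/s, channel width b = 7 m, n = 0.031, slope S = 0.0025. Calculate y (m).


y = (31 * 0.031 / (7 * 0.0025^0.5))^0.6 = 1.8331 m


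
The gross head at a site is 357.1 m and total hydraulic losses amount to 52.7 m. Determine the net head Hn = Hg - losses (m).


Hn = 357.1 - 52.7 = 304.4000 m


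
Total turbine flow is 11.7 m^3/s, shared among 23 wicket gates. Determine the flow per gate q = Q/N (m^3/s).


q = 11.7 / 23 = 0.5087 m^3/s


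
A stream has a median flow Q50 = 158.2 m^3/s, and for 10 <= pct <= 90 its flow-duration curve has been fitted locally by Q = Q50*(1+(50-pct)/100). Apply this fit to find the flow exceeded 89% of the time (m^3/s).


Q = 158.2 * (1 + (50 - 89)/100) = 96.5020 m^3/s


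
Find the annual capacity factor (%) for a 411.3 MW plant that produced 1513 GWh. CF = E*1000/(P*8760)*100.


CF = 1513 * 1000 / (411.3 * 8760) * 100 = 41.9929 %


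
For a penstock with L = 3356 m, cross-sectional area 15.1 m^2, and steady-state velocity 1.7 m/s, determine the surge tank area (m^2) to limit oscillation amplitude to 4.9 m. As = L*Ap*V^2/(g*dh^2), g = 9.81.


As = 3356 * 15.1 * 1.7^2 / (9.81 * 4.9^2) = 621.7783 m^2


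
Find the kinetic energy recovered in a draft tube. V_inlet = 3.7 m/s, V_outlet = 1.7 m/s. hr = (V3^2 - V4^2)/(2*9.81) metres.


hr = (3.7^2 - 1.7^2) / (2*9.81) = 0.5505 m


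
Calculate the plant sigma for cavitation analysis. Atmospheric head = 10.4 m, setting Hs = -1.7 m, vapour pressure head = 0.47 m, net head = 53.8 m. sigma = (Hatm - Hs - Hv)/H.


sigma = (10.4 - (-1.7) - 0.47) / 53.8 = 0.2162


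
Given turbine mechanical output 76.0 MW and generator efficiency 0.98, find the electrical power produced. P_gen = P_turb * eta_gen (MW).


P_gen = 76.0 * 0.98 = 74.4800 MW


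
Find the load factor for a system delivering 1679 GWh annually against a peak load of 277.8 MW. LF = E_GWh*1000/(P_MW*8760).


LF = 1679 * 1000 / (277.8 * 8760) = 0.6899


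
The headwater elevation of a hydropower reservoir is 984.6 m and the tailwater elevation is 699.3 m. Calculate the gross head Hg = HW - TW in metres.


Hg = 984.6 - 699.3 = 285.3000 m


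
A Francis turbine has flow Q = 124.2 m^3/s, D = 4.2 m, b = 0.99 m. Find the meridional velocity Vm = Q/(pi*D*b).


Vm = 124.2 / (pi * 4.2 * 0.99) = 9.5080 m/s


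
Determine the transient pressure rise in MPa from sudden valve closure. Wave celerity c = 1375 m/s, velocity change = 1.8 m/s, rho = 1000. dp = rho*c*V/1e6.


dp = 1000 * 1375 * 1.8 / 1e6 = 2.4750 MPa


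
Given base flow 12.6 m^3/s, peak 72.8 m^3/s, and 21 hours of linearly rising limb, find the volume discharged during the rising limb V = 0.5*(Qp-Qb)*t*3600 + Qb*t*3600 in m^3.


V = 0.5*(72.8 - 12.6)*21*3600 + 12.6*21*3600 = 3.2281e+06 m^3


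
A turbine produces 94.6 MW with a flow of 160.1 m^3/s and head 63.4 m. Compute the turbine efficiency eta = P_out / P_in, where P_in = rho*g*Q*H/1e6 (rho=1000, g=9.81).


P_in = 1000 * 9.81 * 160.1 * 63.4 / 1e6 = 99.5748 MW
eta = 94.6 / 99.5748 = 0.9500


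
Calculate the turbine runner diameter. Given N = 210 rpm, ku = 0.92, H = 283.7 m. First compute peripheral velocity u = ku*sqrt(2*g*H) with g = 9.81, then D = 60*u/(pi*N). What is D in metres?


u = 0.92 * sqrt(2*9.81*283.7) = 68.6384 m/s
D = 60 * 68.6384 / (pi * 210) = 6.2424 m


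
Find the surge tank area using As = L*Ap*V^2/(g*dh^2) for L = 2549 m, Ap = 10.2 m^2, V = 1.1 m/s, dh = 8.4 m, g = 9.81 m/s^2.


As = 2549 * 10.2 * 1.1^2 / (9.81 * 8.4^2) = 45.4494 m^2


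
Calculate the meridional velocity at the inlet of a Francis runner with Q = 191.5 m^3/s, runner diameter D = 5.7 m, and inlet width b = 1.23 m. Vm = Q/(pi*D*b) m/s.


Vm = 191.5 / (pi * 5.7 * 1.23) = 8.6944 m/s


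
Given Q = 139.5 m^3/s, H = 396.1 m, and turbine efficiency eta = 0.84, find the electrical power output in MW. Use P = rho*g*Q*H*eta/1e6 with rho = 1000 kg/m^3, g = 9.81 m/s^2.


P = 1000 * 9.81 * 139.5 * 396.1 * 0.84 / 1e6 = 455.3311 MW


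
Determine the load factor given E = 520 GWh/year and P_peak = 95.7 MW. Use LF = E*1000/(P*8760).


LF = 520 * 1000 / (95.7 * 8760) = 0.6203


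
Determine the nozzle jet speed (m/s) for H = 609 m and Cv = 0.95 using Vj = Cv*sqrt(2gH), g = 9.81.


Vj = 0.95 * sqrt(2*9.81*609) = 103.8441 m/s


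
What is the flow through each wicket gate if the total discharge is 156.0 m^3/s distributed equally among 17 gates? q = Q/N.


q = 156.0 / 17 = 9.1765 m^3/s


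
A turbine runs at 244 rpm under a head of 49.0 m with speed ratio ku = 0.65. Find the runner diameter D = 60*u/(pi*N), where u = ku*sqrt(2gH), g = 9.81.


u = 0.65 * sqrt(2*9.81*49.0) = 20.1540 m/s
D = 60 * 20.1540 / (pi * 244) = 1.5775 m


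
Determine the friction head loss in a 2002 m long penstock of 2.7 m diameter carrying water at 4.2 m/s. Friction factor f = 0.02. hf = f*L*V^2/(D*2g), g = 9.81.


hf = 0.02 * 2002 * 4.2^2 / (2.7 * 2 * 9.81) = 13.3331 m


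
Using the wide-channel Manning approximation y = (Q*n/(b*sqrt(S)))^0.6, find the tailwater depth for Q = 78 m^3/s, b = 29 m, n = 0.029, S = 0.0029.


y = (78 * 0.029 / (29 * 0.0029^0.5))^0.6 = 1.2489 m


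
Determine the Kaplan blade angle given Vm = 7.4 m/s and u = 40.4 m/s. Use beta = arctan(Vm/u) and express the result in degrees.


beta = arctan(7.4 / 40.4) = 10.3797 degrees


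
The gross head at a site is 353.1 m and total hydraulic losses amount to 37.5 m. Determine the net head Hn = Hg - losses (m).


Hn = 353.1 - 37.5 = 315.6000 m


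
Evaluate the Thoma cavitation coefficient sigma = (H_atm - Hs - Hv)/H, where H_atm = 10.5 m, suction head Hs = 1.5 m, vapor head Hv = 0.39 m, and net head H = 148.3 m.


sigma = (10.5 - 1.5 - 0.39) / 148.3 = 0.0581


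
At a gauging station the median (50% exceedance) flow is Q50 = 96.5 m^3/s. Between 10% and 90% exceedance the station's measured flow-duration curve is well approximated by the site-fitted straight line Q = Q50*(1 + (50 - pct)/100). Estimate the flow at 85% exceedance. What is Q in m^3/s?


Q = 96.5 * (1 + (50 - 85)/100) = 62.7250 m^3/s


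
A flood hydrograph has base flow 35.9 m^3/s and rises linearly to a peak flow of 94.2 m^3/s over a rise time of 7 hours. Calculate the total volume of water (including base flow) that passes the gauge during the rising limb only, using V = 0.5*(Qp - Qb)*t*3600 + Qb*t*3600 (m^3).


V = 0.5*(94.2 - 35.9)*7*3600 + 35.9*7*3600 = 1.6393e+06 m^3


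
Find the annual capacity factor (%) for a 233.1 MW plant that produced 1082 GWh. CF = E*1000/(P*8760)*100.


CF = 1082 * 1000 / (233.1 * 8760) * 100 = 52.9884 %


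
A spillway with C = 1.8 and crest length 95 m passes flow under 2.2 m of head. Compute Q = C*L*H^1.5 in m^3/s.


Q = 1.8 * 95 * 2.2^1.5 = 557.9948 m^3/s


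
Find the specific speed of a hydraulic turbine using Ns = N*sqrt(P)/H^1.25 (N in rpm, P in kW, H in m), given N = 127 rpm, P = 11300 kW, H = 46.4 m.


Ns = 127 * 11300^0.5 / 46.4^1.25 = 111.4796


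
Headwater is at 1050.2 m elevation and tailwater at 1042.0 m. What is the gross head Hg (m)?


Hg = 1050.2 - 1042.0 = 8.2000 m


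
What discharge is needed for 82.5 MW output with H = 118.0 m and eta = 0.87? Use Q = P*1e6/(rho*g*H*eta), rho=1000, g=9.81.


Q = 82.5 * 1e6 / (1000 * 9.81 * 118.0 * 0.87) = 81.9188 m^3/s


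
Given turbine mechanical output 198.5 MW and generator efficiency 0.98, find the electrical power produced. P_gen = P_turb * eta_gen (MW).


P_gen = 198.5 * 0.98 = 194.5300 MW


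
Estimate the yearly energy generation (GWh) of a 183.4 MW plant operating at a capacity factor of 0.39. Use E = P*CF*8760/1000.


E = 183.4 * 0.39 * 8760 / 1000 = 626.5678 GWh


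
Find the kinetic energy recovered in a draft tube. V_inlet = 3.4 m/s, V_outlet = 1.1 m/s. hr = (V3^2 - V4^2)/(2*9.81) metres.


hr = (3.4^2 - 1.1^2) / (2*9.81) = 0.5275 m


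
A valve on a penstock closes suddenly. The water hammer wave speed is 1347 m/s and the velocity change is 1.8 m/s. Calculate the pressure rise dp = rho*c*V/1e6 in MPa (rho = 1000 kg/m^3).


dp = 1000 * 1347 * 1.8 / 1e6 = 2.4246 MPa


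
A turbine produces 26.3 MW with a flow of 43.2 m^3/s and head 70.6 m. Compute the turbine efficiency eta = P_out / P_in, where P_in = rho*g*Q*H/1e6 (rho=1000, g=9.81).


P_in = 1000 * 9.81 * 43.2 * 70.6 / 1e6 = 29.9197 MW
eta = 26.3 / 29.9197 = 0.8790


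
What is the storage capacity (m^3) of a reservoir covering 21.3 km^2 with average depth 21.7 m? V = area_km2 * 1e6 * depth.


V = 21.3 * 1e6 * 21.7 = 4.6221e+08 m^3


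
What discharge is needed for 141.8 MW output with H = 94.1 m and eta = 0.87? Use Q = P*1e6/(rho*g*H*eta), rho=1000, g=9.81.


Q = 141.8 * 1e6 / (1000 * 9.81 * 94.1 * 0.87) = 176.5625 m^3/s


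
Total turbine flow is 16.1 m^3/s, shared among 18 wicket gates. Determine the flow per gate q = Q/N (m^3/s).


q = 16.1 / 18 = 0.8944 m^3/s


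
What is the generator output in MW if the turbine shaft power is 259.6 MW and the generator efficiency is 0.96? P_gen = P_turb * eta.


P_gen = 259.6 * 0.96 = 249.2160 MW


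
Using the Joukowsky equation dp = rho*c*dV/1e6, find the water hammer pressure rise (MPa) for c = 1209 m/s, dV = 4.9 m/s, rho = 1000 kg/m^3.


dp = 1000 * 1209 * 4.9 / 1e6 = 5.9241 MPa


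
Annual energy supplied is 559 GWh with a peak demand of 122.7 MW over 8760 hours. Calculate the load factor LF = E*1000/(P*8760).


LF = 559 * 1000 / (122.7 * 8760) = 0.5201


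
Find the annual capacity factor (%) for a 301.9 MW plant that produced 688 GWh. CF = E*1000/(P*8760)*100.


CF = 688 * 1000 / (301.9 * 8760) * 100 = 26.0148 %


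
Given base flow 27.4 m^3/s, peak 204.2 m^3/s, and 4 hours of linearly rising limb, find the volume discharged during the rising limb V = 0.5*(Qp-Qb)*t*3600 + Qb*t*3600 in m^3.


V = 0.5*(204.2 - 27.4)*4*3600 + 27.4*4*3600 = 1.6675e+06 m^3


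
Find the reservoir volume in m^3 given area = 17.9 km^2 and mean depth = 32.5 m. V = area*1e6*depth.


V = 17.9 * 1e6 * 32.5 = 5.8175e+08 m^3


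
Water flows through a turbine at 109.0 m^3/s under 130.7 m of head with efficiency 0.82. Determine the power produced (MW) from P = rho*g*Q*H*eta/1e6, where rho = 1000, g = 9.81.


P = 1000 * 9.81 * 109.0 * 130.7 * 0.82 / 1e6 = 114.6001 MW


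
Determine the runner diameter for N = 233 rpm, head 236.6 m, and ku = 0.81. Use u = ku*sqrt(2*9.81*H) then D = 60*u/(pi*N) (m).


u = 0.81 * sqrt(2*9.81*236.6) = 55.1876 m/s
D = 60 * 55.1876 / (pi * 233) = 4.5236 m


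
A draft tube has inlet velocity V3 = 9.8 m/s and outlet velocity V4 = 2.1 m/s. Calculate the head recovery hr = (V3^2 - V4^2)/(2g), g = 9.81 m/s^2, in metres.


hr = (9.8^2 - 2.1^2) / (2*9.81) = 4.6702 m


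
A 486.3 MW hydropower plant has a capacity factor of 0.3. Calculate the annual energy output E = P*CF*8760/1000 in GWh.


E = 486.3 * 0.3 * 8760 / 1000 = 1277.9964 GWh


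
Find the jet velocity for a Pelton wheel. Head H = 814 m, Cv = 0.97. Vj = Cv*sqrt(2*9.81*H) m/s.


Vj = 0.97 * sqrt(2*9.81*814) = 122.5839 m/s


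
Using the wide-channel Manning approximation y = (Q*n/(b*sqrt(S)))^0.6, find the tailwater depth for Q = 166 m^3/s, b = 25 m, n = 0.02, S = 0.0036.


y = (166 * 0.02 / (25 * 0.0036^0.5))^0.6 = 1.6107 m


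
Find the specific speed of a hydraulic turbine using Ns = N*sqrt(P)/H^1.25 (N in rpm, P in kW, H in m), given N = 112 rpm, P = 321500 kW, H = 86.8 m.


Ns = 112 * 321500^0.5 / 86.8^1.25 = 239.6949


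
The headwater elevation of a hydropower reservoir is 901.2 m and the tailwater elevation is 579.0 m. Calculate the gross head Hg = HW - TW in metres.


Hg = 901.2 - 579.0 = 322.2000 m


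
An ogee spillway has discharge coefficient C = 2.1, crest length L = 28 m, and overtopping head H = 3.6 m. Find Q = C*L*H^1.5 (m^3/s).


Q = 2.1 * 28 * 3.6^1.5 = 401.6346 m^3/s


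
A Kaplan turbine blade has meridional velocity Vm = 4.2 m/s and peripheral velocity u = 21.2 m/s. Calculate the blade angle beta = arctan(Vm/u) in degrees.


beta = arctan(4.2 / 21.2) = 11.2059 degrees


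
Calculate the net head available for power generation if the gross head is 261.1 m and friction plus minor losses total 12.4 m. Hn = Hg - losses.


Hn = 261.1 - 12.4 = 248.7000 m


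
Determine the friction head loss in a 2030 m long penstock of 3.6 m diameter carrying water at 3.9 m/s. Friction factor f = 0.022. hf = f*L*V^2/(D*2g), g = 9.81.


hf = 0.022 * 2030 * 3.9^2 / (3.6 * 2 * 9.81) = 9.6172 m


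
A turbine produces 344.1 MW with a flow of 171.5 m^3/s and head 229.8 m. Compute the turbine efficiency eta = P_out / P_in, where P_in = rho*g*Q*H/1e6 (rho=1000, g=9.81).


P_in = 1000 * 9.81 * 171.5 * 229.8 / 1e6 = 386.6190 MW
eta = 344.1 / 386.6190 = 0.8900


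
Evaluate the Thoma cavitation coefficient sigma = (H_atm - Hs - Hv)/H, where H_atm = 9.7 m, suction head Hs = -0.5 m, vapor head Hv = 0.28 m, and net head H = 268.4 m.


sigma = (9.7 - (-0.5) - 0.28) / 268.4 = 0.0370


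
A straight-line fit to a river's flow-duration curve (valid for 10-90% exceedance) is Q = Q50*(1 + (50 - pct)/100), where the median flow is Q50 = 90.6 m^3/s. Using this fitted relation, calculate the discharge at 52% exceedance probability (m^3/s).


Q = 90.6 * (1 + (50 - 52)/100) = 88.7880 m^3/s


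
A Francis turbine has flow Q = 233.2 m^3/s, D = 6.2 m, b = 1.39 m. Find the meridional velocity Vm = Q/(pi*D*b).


Vm = 233.2 / (pi * 6.2 * 1.39) = 8.6134 m/s


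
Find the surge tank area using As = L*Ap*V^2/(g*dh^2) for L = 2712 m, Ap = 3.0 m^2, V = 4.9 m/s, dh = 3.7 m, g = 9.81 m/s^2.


As = 2712 * 3.0 * 4.9^2 / (9.81 * 3.7^2) = 1454.5567 m^2


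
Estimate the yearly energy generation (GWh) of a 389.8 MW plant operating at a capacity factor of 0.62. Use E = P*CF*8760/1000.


E = 389.8 * 0.62 * 8760 / 1000 = 2117.0818 GWh


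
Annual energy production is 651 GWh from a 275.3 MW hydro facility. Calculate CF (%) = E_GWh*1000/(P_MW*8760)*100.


CF = 651 * 1000 / (275.3 * 8760) * 100 = 26.9942 %


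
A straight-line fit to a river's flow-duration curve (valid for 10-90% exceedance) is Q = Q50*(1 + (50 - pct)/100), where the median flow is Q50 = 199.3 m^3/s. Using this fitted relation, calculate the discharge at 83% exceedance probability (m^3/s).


Q = 199.3 * (1 + (50 - 83)/100) = 133.5310 m^3/s


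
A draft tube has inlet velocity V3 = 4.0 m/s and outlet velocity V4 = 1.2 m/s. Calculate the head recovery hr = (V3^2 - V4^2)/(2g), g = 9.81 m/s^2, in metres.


hr = (4.0^2 - 1.2^2) / (2*9.81) = 0.7421 m


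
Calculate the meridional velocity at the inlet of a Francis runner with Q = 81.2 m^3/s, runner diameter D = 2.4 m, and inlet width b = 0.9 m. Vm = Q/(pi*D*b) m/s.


Vm = 81.2 / (pi * 2.4 * 0.9) = 11.9661 m/s


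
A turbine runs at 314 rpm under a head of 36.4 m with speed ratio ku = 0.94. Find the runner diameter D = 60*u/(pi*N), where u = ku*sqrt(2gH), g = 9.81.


u = 0.94 * sqrt(2*9.81*36.4) = 25.1205 m/s
D = 60 * 25.1205 / (pi * 314) = 1.5279 m


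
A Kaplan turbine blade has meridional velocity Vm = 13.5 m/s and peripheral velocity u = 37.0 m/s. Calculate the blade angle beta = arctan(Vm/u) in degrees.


beta = arctan(13.5 / 37.0) = 20.0452 degrees


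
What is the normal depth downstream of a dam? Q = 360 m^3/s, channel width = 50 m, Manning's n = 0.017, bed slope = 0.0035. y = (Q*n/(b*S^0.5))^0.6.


y = (360 * 0.017 / (50 * 0.0035^0.5))^0.6 = 1.5469 m


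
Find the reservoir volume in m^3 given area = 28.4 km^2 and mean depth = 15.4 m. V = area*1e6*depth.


V = 28.4 * 1e6 * 15.4 = 4.3736e+08 m^3


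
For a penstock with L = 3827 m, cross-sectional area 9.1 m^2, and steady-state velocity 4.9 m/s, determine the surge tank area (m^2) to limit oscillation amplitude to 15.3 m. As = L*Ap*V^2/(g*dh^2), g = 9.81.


As = 3827 * 9.1 * 4.9^2 / (9.81 * 15.3^2) = 364.1163 m^2


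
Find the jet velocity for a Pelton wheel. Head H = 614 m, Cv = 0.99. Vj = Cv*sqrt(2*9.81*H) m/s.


Vj = 0.99 * sqrt(2*9.81*614) = 108.6598 m/s


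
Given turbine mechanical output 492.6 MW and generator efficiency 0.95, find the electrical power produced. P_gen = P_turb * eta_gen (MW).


P_gen = 492.6 * 0.95 = 467.9700 MW


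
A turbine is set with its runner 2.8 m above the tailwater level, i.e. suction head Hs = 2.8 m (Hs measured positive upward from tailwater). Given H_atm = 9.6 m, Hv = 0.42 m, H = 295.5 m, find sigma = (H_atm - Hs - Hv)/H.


sigma = (9.6 - 2.8 - 0.42) / 295.5 = 0.0216


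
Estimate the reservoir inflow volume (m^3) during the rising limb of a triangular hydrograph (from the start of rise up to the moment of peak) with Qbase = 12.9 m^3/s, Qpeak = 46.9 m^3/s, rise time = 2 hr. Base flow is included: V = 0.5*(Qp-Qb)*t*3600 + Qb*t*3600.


V = 0.5*(46.9 - 12.9)*2*3600 + 12.9*2*3600 = 215280.0000 m^3


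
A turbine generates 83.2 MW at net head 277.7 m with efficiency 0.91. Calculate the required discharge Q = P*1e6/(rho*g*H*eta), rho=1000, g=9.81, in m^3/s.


Q = 83.2 * 1e6 / (1000 * 9.81 * 277.7 * 0.91) = 33.5612 m^3/s


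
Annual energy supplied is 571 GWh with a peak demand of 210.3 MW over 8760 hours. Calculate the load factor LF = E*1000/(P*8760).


LF = 571 * 1000 / (210.3 * 8760) = 0.3100


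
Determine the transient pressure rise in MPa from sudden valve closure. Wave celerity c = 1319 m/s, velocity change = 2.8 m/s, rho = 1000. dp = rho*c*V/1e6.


dp = 1000 * 1319 * 2.8 / 1e6 = 3.6932 MPa


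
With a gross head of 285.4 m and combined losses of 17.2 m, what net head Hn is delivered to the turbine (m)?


Hn = 285.4 - 17.2 = 268.2000 m


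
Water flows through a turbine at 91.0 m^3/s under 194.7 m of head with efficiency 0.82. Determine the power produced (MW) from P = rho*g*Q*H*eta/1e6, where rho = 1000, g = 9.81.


P = 1000 * 9.81 * 91.0 * 194.7 * 0.82 / 1e6 = 142.5247 MW


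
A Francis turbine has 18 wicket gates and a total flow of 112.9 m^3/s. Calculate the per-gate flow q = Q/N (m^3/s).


q = 112.9 / 18 = 6.2722 m^3/s


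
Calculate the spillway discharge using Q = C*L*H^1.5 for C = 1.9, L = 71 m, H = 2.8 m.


Q = 1.9 * 71 * 2.8^1.5 = 632.0465 m^3/s
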